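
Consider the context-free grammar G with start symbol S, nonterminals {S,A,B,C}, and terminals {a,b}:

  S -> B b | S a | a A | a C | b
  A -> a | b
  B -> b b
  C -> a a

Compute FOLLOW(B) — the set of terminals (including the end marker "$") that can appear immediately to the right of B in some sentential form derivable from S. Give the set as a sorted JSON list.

FIRST iteration:
round 1:
  A via A→a: +{a}
  A via A→b: +{b}
  B via B→b b: +{b}
  C via C→a a: +{a}
  S via S→B b: +{b}
  S via S→a A: +{a}
  S: {a,b}  A: {a,b}  B: {b}  C: {a}
round 2: (no change)
  S: {a,b}  A: {a,b}  B: {b}  C: {a}

Compute FOLLOW by fixpoint:
seed FOLLOW(S) with $
[1]
  S→B b: FOLLOW(B) ⊇ FIRST(b) = {b}; new: +{b}
  S→S a: FOLLOW(S) ⊇ FIRST(a) = {a}; new: +{a}
  S→a A: FOLLOW(A) ⊇ FOLLOW(S) ⊇ {$,a}; new: +{$,a}
  S→a C: FOLLOW(C) ⊇ FOLLOW(S) ⊇ {$,a}; new: +{$,a}
  FOLLOW[S]={$,a}  FOLLOW[A]={$,a}  FOLLOW[B]={b}  FOLLOW[C]={$,a}
[2] (no change)
  FOLLOW[S]={$,a}  FOLLOW[A]={$,a}  FOLLOW[B]={b}  FOLLOW[C]={$,a}

FOLLOW(B) = ["b"]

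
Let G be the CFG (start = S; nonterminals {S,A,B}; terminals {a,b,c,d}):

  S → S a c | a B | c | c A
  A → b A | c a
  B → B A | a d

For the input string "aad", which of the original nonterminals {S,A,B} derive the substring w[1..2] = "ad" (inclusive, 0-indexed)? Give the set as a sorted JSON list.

Convert to CNF:
  S -> S X4 | T1 A | T2 B | c
  A -> T0 A | T1 T2
  B -> B A | T2 T3
  T0 -> b
  T1 -> c
  T2 -> a
  T3 -> d
  X4 -> T2 T1

CYK fill — only the sub-triangle for w[1..2]:
  [1..1]={T2}  "a"  orig:{}
  [2..2]={T3}  "d"  orig:{}
  [1..2]={B}  "ad"

Original NTs in T[1,2] deriving "ad": ["B"]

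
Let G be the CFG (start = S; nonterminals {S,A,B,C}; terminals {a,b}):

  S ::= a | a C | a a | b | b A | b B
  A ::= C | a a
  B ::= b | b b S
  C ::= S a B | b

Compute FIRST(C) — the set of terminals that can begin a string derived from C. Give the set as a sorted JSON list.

FIRST iteration:
pass 1:
  A via A→a a: +{a}
  B via B→b: +{b}
  C via C→b: +{b}
  S via S→a: +{a}
  S via S→b: +{b}
  FIRST(S)={a,b}  FIRST(A)={a}  FIRST(B)={b}  FIRST(C)={b}
pass 2:
  A via A→C: +{b}
  C via C→S a B: +{a}
  FIRST(S)={a,b}  FIRST(A)={a,b}  FIRST(B)={b}  FIRST(C)={a,b}
pass 3: done
  FIRST(S)={a,b}  FIRST(A)={a,b}  FIRST(B)={b}  FIRST(C)={a,b}

FIRST(C) = ["a", "b"]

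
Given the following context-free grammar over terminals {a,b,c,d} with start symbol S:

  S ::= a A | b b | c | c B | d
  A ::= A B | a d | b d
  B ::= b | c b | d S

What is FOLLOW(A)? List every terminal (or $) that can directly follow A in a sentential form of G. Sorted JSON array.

FIRST sets, iterate to fixpoint:
pass 1:
  A via A→a d: +{a}
  A via A→b d: +{b}
  B via B→b: +{b}
  B via B→c b: +{c}
  B via B→d S: +{d}
  S via S→a A: +{a}
  S via S→b b: +{b}
  S via S→c: +{c}
  S via S→d: +{d}
  S: {a,b,c,d}  A: {a,b}  B: {b,c,d}
pass 2: done
  S: {a,b,c,d}  A: {a,b}  B: {b,c,d}

Compute FOLLOW by fixpoint:
initialize: $ ∈ FOLLOW(S)
pass 1:
  A→A B: FOLLOW(A) ⊇ FIRST(B) = {b,c,d}; new: +{b,c,d}
  A→A B: FOLLOW(B) ⊇ FOLLOW(A) ⊇ {b,c,d}; new: +{b,c,d}
  B→d S: FOLLOW(S) ⊇ FOLLOW(B) ⊇ {b,c,d}; new: +{b,c,d}
  S→a A: FOLLOW(A) ⊇ FOLLOW(S) ⊇ {$,b,c,d}; new: +{$}
  S→c B: FOLLOW(B) ⊇ FOLLOW(S) ⊇ {$,b,c,d}; new: +{$}
  S: {$,b,c,d}  A: {$,b,c,d}  B: {$,b,c,d}
pass 2: (no change)
  S: {$,b,c,d}  A: {$,b,c,d}  B: {$,b,c,d}

FOLLOW(A) = ["$", "b", "c", "d"]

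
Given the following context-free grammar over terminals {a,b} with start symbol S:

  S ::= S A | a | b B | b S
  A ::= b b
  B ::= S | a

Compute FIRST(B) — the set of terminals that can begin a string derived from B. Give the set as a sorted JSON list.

FIRST sets, iterate to fixpoint:
[1]
  A via A→b b: +{b}
  B via B→a: +{a}
  S via S→a: +{a}
  S via S→b B: +{b}
  FIRST[S]={a,b}  FIRST[A]={b}  FIRST[B]={a}
[2]
  B via B→S: +{b}
  FIRST[S]={a,b}  FIRST[A]={b}  FIRST[B]={a,b}
[3] (stable)
  FIRST[S]={a,b}  FIRST[A]={b}  FIRST[B]={a,b}

FIRST(B) = ["a", "b"]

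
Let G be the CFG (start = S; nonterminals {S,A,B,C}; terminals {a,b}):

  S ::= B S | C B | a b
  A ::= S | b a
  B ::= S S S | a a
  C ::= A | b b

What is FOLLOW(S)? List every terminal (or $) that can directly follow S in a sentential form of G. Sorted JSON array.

Compute FIRST by fixpoint:
pass 1:
  A via A→b a: +{b}
  B via B→a a: +{a}
  C via C→A: +{b}
  S via S→B S: +{a}
  S via S→C B: +{b}
  S: {a,b}  A: {b}  B: {a}  C: {b}
pass 2:
  A via A→S: +{a}
  B via B→S S S: +{b}
  C via C→A: +{a}
  S: {a,b}  A: {a,b}  B: {a,b}  C: {a,b}
pass 3: done
  S: {a,b}  A: {a,b}  B: {a,b}  C: {a,b}

FOLLOW iteration:
initialize: $ ∈ FOLLOW(S)
round 1:
  B→S S S: FOLLOW(S) ⊇ FIRST(S) = {a,b}; new: +{a,b}
  S→B S: FOLLOW(B) ⊇ FIRST(S) = {a,b}; new: +{a,b}
  S→C B: FOLLOW(C) ⊇ FIRST(B) = {a,b}; new: +{a,b}
  S→C B: FOLLOW(B) ⊇ FOLLOW(S) ⊇ {$,a,b}; new: +{$}
  FOLLOW[S]={$,a,b}  FOLLOW[A]={}  FOLLOW[B]={$,a,b}  FOLLOW[C]={a,b}
round 2:
  C→A: FOLLOW(A) ⊇ FOLLOW(C) ⊇ {a,b}; new: +{a,b}
  FOLLOW[S]={$,a,b}  FOLLOW[A]={a,b}  FOLLOW[B]={$,a,b}  FOLLOW[C]={a,b}
round 3: (no change)
  FOLLOW[S]={$,a,b}  FOLLOW[A]={a,b}  FOLLOW[B]={$,a,b}  FOLLOW[C]={a,b}

FOLLOW(S) = ["$", "a", "b"]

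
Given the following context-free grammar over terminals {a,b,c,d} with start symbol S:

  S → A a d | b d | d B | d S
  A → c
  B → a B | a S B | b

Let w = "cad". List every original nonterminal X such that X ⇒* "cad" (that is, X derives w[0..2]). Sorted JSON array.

Convert to CNF:
  S -> A X4 | T1 B | T1 S | T2 T1
  A -> c
  B -> T0 B | T0 X3 | b
  T0 -> a
  T1 -> d
  T2 -> b
  X3 -> S B
  X4 -> T0 T1

CYK fill — only the sub-triangle for w[0..2]:
  [0..0]={A}  "c"
  [1..1]={T0}  "a"  orig:{}
  [2..2]={T1}  "d"  orig:{}
  [0..1]=∅  "ca"
  [1..2]={X4}  "ad"  orig:{}
  [0..2]={S}  "cad"

Original NTs in T[0,2] deriving "cad": ["S"]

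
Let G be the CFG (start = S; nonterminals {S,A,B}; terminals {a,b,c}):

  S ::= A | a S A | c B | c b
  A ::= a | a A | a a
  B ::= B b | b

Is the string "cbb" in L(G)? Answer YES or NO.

Convert to CNF:
  S -> T0 A | T0 T0 | T0 X3 | T2 B | T2 T1 | a
  A -> T0 A | T0 T0 | a
  B -> B T1 | b
  T0 -> a
  T1 -> b
  T2 -> c
  X3 -> S A

CYK fill:
  cell(0,0) c: {T2}  orig:{}
  cell(1,1) b: {B,T1}  orig:{B}
  cell(2,2) b: {B,T1}  orig:{B}
  cell(0,1) cb: {S}
  cell(1,2) bb: {B}
  cell(0,2) cbb: {S}

S ∈ T[0,2] ⇒ YES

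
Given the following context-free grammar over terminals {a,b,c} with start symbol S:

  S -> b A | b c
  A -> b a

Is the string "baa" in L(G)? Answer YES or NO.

Convert to CNF:
  S -> T0 A | T0 T2
  A -> T0 T1
  T0 -> b
  T1 -> a
  T2 -> c

CYK table (by increasing span):
  cell(0,0) b: {T0}  orig:{}
  cell(1,1) a: {T1}  orig:{}
  cell(2,2) a: {T1}  orig:{}
  cell(0,1) ba: {A}
  cell(1,2) aa: ∅
  cell(0,2) baa: ∅

S ∉ T[0,2] ⇒ NO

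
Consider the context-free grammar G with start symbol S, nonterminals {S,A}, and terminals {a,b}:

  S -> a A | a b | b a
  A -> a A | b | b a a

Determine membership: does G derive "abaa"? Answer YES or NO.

CNF form of G:
  S -> T0 A | T0 T1 | T1 T0
  A -> T0 A | T1 X2 | b
  T0 -> a
  T1 -> b
  X2 -> T0 T0

CYK fill:
  cell(0,0) a: {T0}  orig:{}
  cell(1,1) b: {A,T1}  orig:{A}
  cell(2,2) a: {T0}  orig:{}
  cell(3,3) a: {T0}  orig:{}
  cell(0,1) ab: {A,S}
  cell(1,2) ba: {S}
  cell(2,3) aa: {X2}  orig:{}
  cell(0,2) aba: ∅
  cell(1,3) baa: {A}
  cell(0,3) abaa: {A,S}

S ∈ T[0,3] ⇒ YES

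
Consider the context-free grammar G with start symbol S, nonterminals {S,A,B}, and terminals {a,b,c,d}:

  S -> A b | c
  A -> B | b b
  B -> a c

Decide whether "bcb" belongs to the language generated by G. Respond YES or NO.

CNF form of G:
  S -> A T2 | c
  A -> T0 T1 | T2 T2
  B -> T0 T1
  T0 -> a
  T1 -> c
  T2 -> b

CYK fill:
  cell(0,0) b: {T2}  orig:{}
  cell(1,1) c: {S,T1}  orig:{S}
  cell(2,2) b: {T2}  orig:{}
  cell(0,1) bc: ∅
  cell(1,2) cb: ∅
  cell(0,2) bcb: ∅

S ∉ T[0,2] ⇒ NO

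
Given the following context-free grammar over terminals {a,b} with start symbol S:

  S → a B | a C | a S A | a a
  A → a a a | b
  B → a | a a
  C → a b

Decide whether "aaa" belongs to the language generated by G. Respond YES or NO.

Convert to CNF:
  S -> T0 B | T0 C | T0 T0 | T0 X3
  A -> T0 X2 | b
  B -> T0 T0 | a
  C -> T0 T1
  T0 -> a
  T1 -> b
  X2 -> T0 T0
  X3 -> S A

Fill CYK table bottom-up:
  cell(0,0) a: {B,T0}  orig:{B}
  cell(1,1) a: {B,T0}  orig:{B}
  cell(2,2) a: {B,T0}  orig:{B}
  cell(0,1) aa: {B,S,X2}  orig:{B,S}
  cell(1,2) aa: {B,S,X2}  orig:{B,S}
  cell(0,2) aaa: {A,S}

S ∈ T[0,2] ⇒ YES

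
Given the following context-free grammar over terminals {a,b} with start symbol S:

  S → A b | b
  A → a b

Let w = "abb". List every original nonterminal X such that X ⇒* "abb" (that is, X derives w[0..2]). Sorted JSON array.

CNF form of G:
  S -> A T1 | b
  A -> T0 T1
  T0 -> a
  T1 -> b

CYK table (by increasing span) (cells [i..j] with 0 ≤ i ≤ j ≤ 2 only):
  cell(0,0) a: {T0}  orig:{}
  cell(1,1) b: {S,T1}  orig:{S}
  cell(2,2) b: {S,T1}  orig:{S}
  cell(0,1) ab: {A}
  cell(1,2) bb: ∅
  cell(0,2) abb: {S}

Original NTs in T[0,2] deriving "abb": ["S"]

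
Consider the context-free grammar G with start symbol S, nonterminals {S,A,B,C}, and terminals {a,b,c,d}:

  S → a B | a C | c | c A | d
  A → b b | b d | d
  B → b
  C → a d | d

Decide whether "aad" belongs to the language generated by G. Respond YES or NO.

Convert to CNF:
  S -> T2 B | T2 C | T3 A | c | d
  A -> T0 T0 | T0 T1 | d
  B -> b
  C -> T2 T1 | d
  T0 -> b
  T1 -> d
  T2 -> a
  T3 -> c

Fill CYK table bottom-up:
  T[0,0] 'a' = {T2}  orig:{}
  T[1,1] 'a' = {T2}  orig:{}
  T[2,2] 'd' = {A,C,S,T1}  orig:{A,C,S}
  T[0,1] 'aa' = ∅
  T[1,2] 'ad' = {C,S}
  T[0,2] 'aad' = {S}

S ∈ T[0,2] ⇒ YES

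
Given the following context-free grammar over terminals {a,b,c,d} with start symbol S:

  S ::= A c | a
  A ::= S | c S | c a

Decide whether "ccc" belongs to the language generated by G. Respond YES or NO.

Convert to CNF:
  S -> A T0 | a
  A -> A T0 | T0 S | T0 T1 | a
  T0 -> c
  T1 -> a

CYK fill:
  T[0,0] 'c' = {T0}  orig:{}
  T[1,1] 'c' = {T0}  orig:{}
  T[2,2] 'c' = {T0}  orig:{}
  T[0,1] 'cc' = ∅
  T[1,2] 'cc' = ∅
  T[0,2] 'ccc' = ∅

S ∉ T[0,2] ⇒ NO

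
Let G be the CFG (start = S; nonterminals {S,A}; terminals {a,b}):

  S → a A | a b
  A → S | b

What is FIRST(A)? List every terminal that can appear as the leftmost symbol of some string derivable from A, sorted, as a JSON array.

Compute FIRST by fixpoint:
pass 1:
  A via A→b: +{b}
  S via S→a A: +{a}
  S: {a}  A: {b}
pass 2:
  A via A→S: +{a}
  S: {a}  A: {a,b}
pass 3: done
  S: {a}  A: {a,b}

FIRST(A) = ["a", "b"]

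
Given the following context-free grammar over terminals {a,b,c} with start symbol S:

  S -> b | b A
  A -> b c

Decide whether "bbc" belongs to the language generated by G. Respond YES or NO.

Convert to CNF:
  S -> T0 A | b
  A -> T0 T1
  T0 -> b
  T1 -> c

CYK table (by increasing span):
  cell(0,0) b: {S,T0}  orig:{S}
  cell(1,1) b: {S,T0}  orig:{S}
  cell(2,2) c: {T1}  orig:{}
  cell(0,1) bb: ∅
  cell(1,2) bc: {A}
  cell(0,2) bbc: {S}

S ∈ T[0,2] ⇒ YES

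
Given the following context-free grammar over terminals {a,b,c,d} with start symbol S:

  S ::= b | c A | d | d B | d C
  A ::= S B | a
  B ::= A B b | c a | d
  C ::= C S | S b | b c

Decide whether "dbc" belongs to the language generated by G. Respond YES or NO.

Convert to CNF:
  S -> T1 A | T3 B | T3 C | b | d
  A -> S B | a
  B -> A X4 | T1 T2 | d
  C -> C S | S T0 | T0 T1
  T0 -> b
  T1 -> c
  T2 -> a
  T3 -> d
  X4 -> B T0

Fill CYK table bottom-up:
  [0..0]={B,S,T3}  "d"  orig:{B,S}
  [1..1]={S,T0}  "b"  orig:{S}
  [2..2]={T1}  "c"  orig:{}
  [0..1]={C,X4}  "db"  orig:{C}
  [1..2]={C}  "bc"
  [0..2]={S}  "dbc"

S ∈ T[0,2] ⇒ YES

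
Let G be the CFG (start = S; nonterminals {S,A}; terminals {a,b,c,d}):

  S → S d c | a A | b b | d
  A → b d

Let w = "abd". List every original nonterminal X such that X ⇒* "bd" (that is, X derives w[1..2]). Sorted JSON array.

CNF form of G:
  S -> S X4 | T0 T0 | T3 A | d
  A -> T0 T1
  T0 -> b
  T1 -> d
  T2 -> c
  T3 -> a
  X4 -> T1 T2

CYK table (by increasing span) (cells [i..j] with 1 ≤ i ≤ j ≤ 2 only):
  cell(1,1) b: {T0}  orig:{}
  cell(2,2) d: {S,T1}  orig:{S}
  cell(1,2) bd: {A}

Original NTs in T[1,2] deriving "bd": ["A"]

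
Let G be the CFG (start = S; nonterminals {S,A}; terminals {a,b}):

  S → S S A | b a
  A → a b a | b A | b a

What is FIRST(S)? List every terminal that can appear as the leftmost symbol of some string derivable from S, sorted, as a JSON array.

FIRST iteration:
round 1:
  A via A→a b a: +{a}
  A via A→b A: +{b}
  S via S→b a: +{b}
  S: {b}  A: {a,b}
round 2: — fixpoint
  S: {b}  A: {a,b}

FIRST(S) = ["b"]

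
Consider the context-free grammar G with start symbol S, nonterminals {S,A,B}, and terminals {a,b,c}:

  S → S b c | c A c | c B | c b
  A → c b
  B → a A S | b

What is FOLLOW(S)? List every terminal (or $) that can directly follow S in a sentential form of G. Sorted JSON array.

Compute FIRST by fixpoint:
pass 1:
  A via A→c b: +{c}
  B via B→a A S: +{a}
  B via B→b: +{b}
  S via S→c A c: +{c}
  FIRST(S)={c}  FIRST(A)={c}  FIRST(B)={a,b}
pass 2: (stable)
  FIRST(S)={c}  FIRST(A)={c}  FIRST(B)={a,b}

FOLLOW iteration:
FOLLOW(S) := {$}
[1]
  B→a A S: FOLLOW(A) ⊇ FIRST(S) = {c}; new: +{c}
  S→S b c: FOLLOW(S) ⊇ FIRST(b) = {b}; new: +{b}
  S→c B: FOLLOW(B) ⊇ FOLLOW(S) ⊇ {$,b}; new: +{$,b}
  FOLLOW[S]={$,b}  FOLLOW[A]={c}  FOLLOW[B]={$,b}
[2] — fixpoint
  FOLLOW[S]={$,b}  FOLLOW[A]={c}  FOLLOW[B]={$,b}

FOLLOW(S) = ["$", "b"]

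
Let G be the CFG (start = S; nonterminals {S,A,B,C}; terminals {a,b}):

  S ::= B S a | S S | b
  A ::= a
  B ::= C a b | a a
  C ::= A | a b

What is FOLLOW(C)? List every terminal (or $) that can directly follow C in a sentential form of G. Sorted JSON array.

Compute FIRST by fixpoint:
[1]
  A via A→a: +{a}
  B via B→a a: +{a}
  C via C→A: +{a}
  S via S→B S a: +{a}
  S via S→b: +{b}
  S: {a,b}  A: {a}  B: {a}  C: {a}
[2] — fixpoint
  S: {a,b}  A: {a}  B: {a}  C: {a}

FOLLOW sets:
seed FOLLOW(S) with $
pass 1:
  B→C a b: FOLLOW(C) ⊇ FIRST(a) = {a}; new: +{a}
  C→A: FOLLOW(A) ⊇ FOLLOW(C) ⊇ {a}; new: +{a}
  S→B S a: FOLLOW(B) ⊇ FIRST(S) = {a,b}; new: +{a,b}
  S→B S a: FOLLOW(S) ⊇ FIRST(a) = {a}; new: +{a}
  S→S S: FOLLOW(S) ⊇ FIRST(S) = {a,b}; new: +{b}
  S: {$,a,b}  A: {a}  B: {a,b}  C: {a}
pass 2: — fixpoint
  S: {$,a,b}  A: {a}  B: {a,b}  C: {a}

FOLLOW(C) = ["a"]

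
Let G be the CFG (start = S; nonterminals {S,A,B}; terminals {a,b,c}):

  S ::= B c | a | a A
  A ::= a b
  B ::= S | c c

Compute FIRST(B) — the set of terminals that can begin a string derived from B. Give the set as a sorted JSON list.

Compute FIRST by fixpoint:
[1]
  A via A→a b: +{a}
  B via B→c c: +{c}
  S via S→B c: +{c}
  S via S→a: +{a}
  FIRST[S]={a,c}  FIRST[A]={a}  FIRST[B]={c}
[2]
  B via B→S: +{a}
  FIRST[S]={a,c}  FIRST[A]={a}  FIRST[B]={a,c}
[3] — fixpoint
  FIRST[S]={a,c}  FIRST[A]={a}  FIRST[B]={a,c}

FIRST(B) = ["a", "c"]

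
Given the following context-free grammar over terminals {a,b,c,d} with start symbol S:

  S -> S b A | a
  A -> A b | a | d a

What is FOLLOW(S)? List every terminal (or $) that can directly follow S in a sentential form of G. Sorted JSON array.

Compute FIRST by fixpoint:
iter 1:
  A via A→a: +{a}
  A via A→d a: +{d}
  S via S→a: +{a}
  FIRST[S]={a}  FIRST[A]={a,d}
iter 2: done
  FIRST[S]={a}  FIRST[A]={a,d}

FOLLOW iteration:
seed FOLLOW(S) with $
round 1:
  A→A b: FOLLOW(A) ⊇ FIRST(b) = {b}; new: +{b}
  S→S b A: FOLLOW(S) ⊇ FIRST(b) = {b}; new: +{b}
  S→S b A: FOLLOW(A) ⊇ FOLLOW(S) ⊇ {$,b}; new: +{$}
  FOLLOW(S)={$,b}  FOLLOW(A)={$,b}
round 2: — fixpoint
  FOLLOW(S)={$,b}  FOLLOW(A)={$,b}

FOLLOW(S) = ["$", "b"]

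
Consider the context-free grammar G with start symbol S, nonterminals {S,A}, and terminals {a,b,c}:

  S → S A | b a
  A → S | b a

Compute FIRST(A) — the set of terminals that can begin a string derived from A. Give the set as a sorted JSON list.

Compute FIRST by fixpoint:
[1]
  A via A→b a: +{b}
  S via S→b a: +{b}
  FIRST[S]={b}  FIRST[A]={b}
[2] (no change)
  FIRST[S]={b}  FIRST[A]={b}

FIRST(A) = ["b"]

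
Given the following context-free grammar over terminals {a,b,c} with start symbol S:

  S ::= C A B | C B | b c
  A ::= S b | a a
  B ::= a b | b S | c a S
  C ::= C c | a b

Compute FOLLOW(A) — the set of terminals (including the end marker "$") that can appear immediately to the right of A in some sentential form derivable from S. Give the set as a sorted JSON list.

Compute FIRST by fixpoint:
pass 1:
  A via A→a a: +{a}
  B via B→a b: +{a}
  B via B→b S: +{b}
  B via B→c a S: +{c}
  C via C→a b: +{a}
  S via S→C A B: +{a}
  S via S→b c: +{b}
  S: {a,b}  A: {a}  B: {a,b,c}  C: {a}
pass 2:
  A via A→S b: +{b}
  S: {a,b}  A: {a,b}  B: {a,b,c}  C: {a}
pass 3: (no change)
  S: {a,b}  A: {a,b}  B: {a,b,c}  C: {a}

FOLLOW iteration:
initialize: $ ∈ FOLLOW(S)
iter 1:
  A→S b: FOLLOW(S) ⊇ FIRST(b) = {b}; new: +{b}
  C→C c: FOLLOW(C) ⊇ FIRST(c) = {c}; new: +{c}
  S→C A B: FOLLOW(C) ⊇ FIRST(A) = {a,b}; new: +{a,b}
  S→C A B: FOLLOW(A) ⊇ FIRST(B) = {a,b,c}; new: +{a,b,c}
  S→C A B: FOLLOW(B) ⊇ FOLLOW(S) ⊇ {$,b}; new: +{$,b}
  FOLLOW(S)={$,b}  FOLLOW(A)={a,b,c}  FOLLOW(B)={$,b}  FOLLOW(C)={a,b,c}
iter 2: (stable)
  FOLLOW(S)={$,b}  FOLLOW(A)={a,b,c}  FOLLOW(B)={$,b}  FOLLOW(C)={a,b,c}

FOLLOW(A) = ["a", "b", "c"]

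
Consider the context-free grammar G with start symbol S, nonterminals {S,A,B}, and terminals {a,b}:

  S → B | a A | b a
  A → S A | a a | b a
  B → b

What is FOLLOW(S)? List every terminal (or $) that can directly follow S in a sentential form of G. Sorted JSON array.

Compute FIRST by fixpoint:
iter 1:
  A via A→a a: +{a}
  A via A→b a: +{b}
  B via B→b: +{b}
  S via S→B: +{b}
  S via S→a A: +{a}
  FIRST(S)={a,b}  FIRST(A)={a,b}  FIRST(B)={b}
iter 2: (no change)
  FIRST(S)={a,b}  FIRST(A)={a,b}  FIRST(B)={b}

FOLLOW iteration:
seed FOLLOW(S) with $
round 1:
  A→S A: FOLLOW(S) ⊇ FIRST(A) = {a,b}; new: +{a,b}
  S→B: FOLLOW(B) ⊇ FOLLOW(S) ⊇ {$,a,b}; new: +{$,a,b}
  S→a A: FOLLOW(A) ⊇ FOLLOW(S) ⊇ {$,a,b}; new: +{$,a,b}
  FOLLOW(S)={$,a,b}  FOLLOW(A)={$,a,b}  FOLLOW(B)={$,a,b}
round 2: — fixpoint
  FOLLOW(S)={$,a,b}  FOLLOW(A)={$,a,b}  FOLLOW(B)={$,a,b}

FOLLOW(S) = ["$", "a", "b"]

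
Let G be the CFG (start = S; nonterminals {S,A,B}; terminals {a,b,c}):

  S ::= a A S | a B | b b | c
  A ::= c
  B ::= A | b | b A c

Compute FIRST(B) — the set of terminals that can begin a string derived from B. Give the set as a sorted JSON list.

FIRST iteration:
iter 1:
  A via A→c: +{c}
  B via B→A: +{c}
  B via B→b: +{b}
  S via S→a A S: +{a}
  S via S→b b: +{b}
  S via S→c: +{c}
  FIRST[S]={a,b,c}  FIRST[A]={c}  FIRST[B]={b,c}
iter 2: — fixpoint
  FIRST[S]={a,b,c}  FIRST[A]={c}  FIRST[B]={b,c}

FIRST(B) = ["b", "c"]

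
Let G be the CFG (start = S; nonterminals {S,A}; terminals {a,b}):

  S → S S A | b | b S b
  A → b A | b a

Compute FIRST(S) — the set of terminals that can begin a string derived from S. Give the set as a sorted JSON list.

Compute FIRST by fixpoint:
round 1:
  A via A→b A: +{b}
  S via S→b: +{b}
  FIRST[S]={b}  FIRST[A]={b}
round 2: (stable)
  FIRST[S]={b}  FIRST[A]={b}

FIRST(S) = ["b"]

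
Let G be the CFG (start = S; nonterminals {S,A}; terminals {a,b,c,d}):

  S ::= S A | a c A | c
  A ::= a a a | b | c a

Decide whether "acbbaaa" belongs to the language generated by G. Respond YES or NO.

Convert to CNF:
  S -> S A | T0 X3 | c
  A -> T0 X2 | T1 T0 | b
  T0 -> a
  T1 -> c
  X2 -> T0 T0
  X3 -> T1 A

CYK fill:
  [0..0]={T0}  "a"  orig:{}
  [1..1]={S,T1}  "c"  orig:{S}
  [2..2]={A}  "b"
  [3..3]={A}  "b"
  [4..4]={T0}  "a"  orig:{}
  [5..5]={T0}  "a"  orig:{}
  [6..6]={T0}  "a"  orig:{}
  [0..1]=∅  "ac"
  [1..2]={S,X3}  "cb"  orig:{S}
  [2..3]=∅  "bb"
  [3..4]=∅  "ba"
  [4..5]={X2}  "aa"  orig:{}
  [5..6]={X2}  "aa"  orig:{}
  [0..2]={S}  "acb"
  [1..3]={S}  "cbb"
  [2..4]=∅  "bba"
  [3..5]=∅  "baa"
  [4..6]={A}  "aaa"
  [0..3]={S}  "acbb"
  [1..4]=∅  "cbba"
  [2..5]=∅  "bbaa"
  [3..6]=∅  "baaa"
  [0..4]=∅  "acbba"
  [1..5]=∅  "cbbaa"
  [2..6]=∅  "bbaaa"
  [0..5]=∅  "acbbaa"
  [1..6]={S}  "cbbaaa"
  [0..6]={S}  "acbbaaa"

S ∈ T[0,6] ⇒ YES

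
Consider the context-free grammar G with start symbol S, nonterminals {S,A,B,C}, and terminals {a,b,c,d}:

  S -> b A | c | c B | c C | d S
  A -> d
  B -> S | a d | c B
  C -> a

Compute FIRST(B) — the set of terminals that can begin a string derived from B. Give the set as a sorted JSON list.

Compute FIRST by fixpoint:
[1]
  A via A→d: +{d}
  B via B→a d: +{a}
  B via B→c B: +{c}
  C via C→a: +{a}
  S via S→b A: +{b}
  S via S→c: +{c}
  S via S→d S: +{d}
  S: {b,c,d}  A: {d}  B: {a,c}  C: {a}
[2]
  B via B→S: +{b,d}
  S: {b,c,d}  A: {d}  B: {a,b,c,d}  C: {a}
[3] (stable)
  S: {b,c,d}  A: {d}  B: {a,b,c,d}  C: {a}

FIRST(B) = ["a", "b", "c", "d"]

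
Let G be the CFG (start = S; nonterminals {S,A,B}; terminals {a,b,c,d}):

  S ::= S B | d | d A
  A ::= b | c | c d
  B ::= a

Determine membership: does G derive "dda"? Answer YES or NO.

CNF form of G:
  S -> S B | T1 A | d
  A -> T0 T1 | b | c
  B -> a
  T0 -> c
  T1 -> d

CYK table (by increasing span):
  [0..0]={S,T1}  "d"  orig:{S}
  [1..1]={S,T1}  "d"  orig:{S}
  [2..2]={B}  "a"
  [0..1]=∅  "dd"
  [1..2]={S}  "da"
  [0..2]=∅  "dda"

S ∉ T[0,2] ⇒ NO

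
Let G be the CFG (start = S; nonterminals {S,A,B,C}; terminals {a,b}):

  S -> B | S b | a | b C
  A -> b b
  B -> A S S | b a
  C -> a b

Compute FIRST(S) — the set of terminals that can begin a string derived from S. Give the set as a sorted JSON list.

Compute FIRST by fixpoint:
iter 1:
  A via A→b b: +{b}
  B via B→A S S: +{b}
  C via C→a b: +{a}
  S via S→B: +{b}
  S via S→a: +{a}
  FIRST[S]={a,b}  FIRST[A]={b}  FIRST[B]={b}  FIRST[C]={a}
iter 2: (stable)
  FIRST[S]={a,b}  FIRST[A]={b}  FIRST[B]={b}  FIRST[C]={a}

FIRST(S) = ["a", "b"]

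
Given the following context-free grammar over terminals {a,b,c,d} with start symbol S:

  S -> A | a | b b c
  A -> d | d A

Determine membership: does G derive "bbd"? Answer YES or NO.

CNF form of G:
  S -> T0 A | T1 X3 | a | d
  A -> T0 A | d
  T0 -> d
  T1 -> b
  T2 -> c
  X3 -> T1 T2

Fill CYK table bottom-up:
  cell(0,0) b: {T1}  orig:{}
  cell(1,1) b: {T1}  orig:{}
  cell(2,2) d: {A,S,T0}  orig:{A,S}
  cell(0,1) bb: ∅
  cell(1,2) bd: ∅
  cell(0,2) bbd: ∅

S ∉ T[0,2] ⇒ NO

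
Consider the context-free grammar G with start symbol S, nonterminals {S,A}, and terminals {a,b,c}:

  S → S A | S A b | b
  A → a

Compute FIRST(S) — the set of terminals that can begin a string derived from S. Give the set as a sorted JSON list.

FIRST iteration:
[1]
  A via A→a: +{a}
  S via S→b: +{b}
  S: {b}  A: {a}
[2] done
  S: {b}  A: {a}

FIRST(S) = ["b"]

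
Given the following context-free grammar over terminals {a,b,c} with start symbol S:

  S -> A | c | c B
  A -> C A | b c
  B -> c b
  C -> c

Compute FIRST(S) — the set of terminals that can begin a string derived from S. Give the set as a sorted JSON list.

FIRST sets, iterate to fixpoint:
iter 1:
  A via A→b c: +{b}
  B via B→c b: +{c}
  C via C→c: +{c}
  S via S→A: +{b}
  S via S→c: +{c}
  FIRST(S)={b,c}  FIRST(A)={b}  FIRST(B)={c}  FIRST(C)={c}
iter 2:
  A via A→C A: +{c}
  FIRST(S)={b,c}  FIRST(A)={b,c}  FIRST(B)={c}  FIRST(C)={c}
iter 3: (no change)
  FIRST(S)={b,c}  FIRST(A)={b,c}  FIRST(B)={c}  FIRST(C)={c}

FIRST(S) = ["b", "c"]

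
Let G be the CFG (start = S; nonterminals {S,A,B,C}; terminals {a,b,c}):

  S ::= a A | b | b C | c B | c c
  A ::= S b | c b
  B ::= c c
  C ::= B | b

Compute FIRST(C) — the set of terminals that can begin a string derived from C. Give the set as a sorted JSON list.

FIRST iteration:
pass 1:
  A via A→c b: +{c}
  B via B→c c: +{c}
  C via C→B: +{c}
  C via C→b: +{b}
  S via S→a A: +{a}
  S via S→b: +{b}
  S via S→c B: +{c}
  S: {a,b,c}  A: {c}  B: {c}  C: {b,c}
pass 2:
  A via A→S b: +{a,b}
  S: {a,b,c}  A: {a,b,c}  B: {c}  C: {b,c}
pass 3: done
  S: {a,b,c}  A: {a,b,c}  B: {c}  C: {b,c}

FIRST(C) = ["b", "c"]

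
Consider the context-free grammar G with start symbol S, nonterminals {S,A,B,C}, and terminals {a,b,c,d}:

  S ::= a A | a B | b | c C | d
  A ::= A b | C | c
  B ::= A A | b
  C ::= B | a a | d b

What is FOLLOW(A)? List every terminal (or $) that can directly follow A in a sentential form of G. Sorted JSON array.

Compute FIRST by fixpoint:
iter 1:
  A via A→c: +{c}
  B via B→A A: +{c}
  B via B→b: +{b}
  C via C→B: +{b,c}
  C via C→a a: +{a}
  C via C→d b: +{d}
  S via S→a A: +{a}
  S via S→b: +{b}
  S via S→c C: +{c}
  S via S→d: +{d}
  FIRST(S)={a,b,c,d}  FIRST(A)={c}  FIRST(B)={b,c}  FIRST(C)={a,b,c,d}
iter 2:
  A via A→C: +{a,b,d}
  B via B→A A: +{a,d}
  FIRST(S)={a,b,c,d}  FIRST(A)={a,b,c,d}  FIRST(B)={a,b,c,d}  FIRST(C)={a,b,c,d}
iter 3: — fixpoint
  FIRST(S)={a,b,c,d}  FIRST(A)={a,b,c,d}  FIRST(B)={a,b,c,d}  FIRST(C)={a,b,c,d}

Compute FOLLOW by fixpoint:
FOLLOW(S) := {$}
pass 1:
  A→A b: FOLLOW(A) ⊇ FIRST(b) = {b}; new: +{b}
  A→C: FOLLOW(C) ⊇ FOLLOW(A) ⊇ {b}; new: +{b}
  B→A A: FOLLOW(A) ⊇ FIRST(A) = {a,b,c,d}; new: +{a,c,d}
  C→B: FOLLOW(B) ⊇ FOLLOW(C) ⊇ {b}; new: +{b}
  S→a A: FOLLOW(A) ⊇ FOLLOW(S) ⊇ {$}; new: +{$}
  S→a B: FOLLOW(B) ⊇ FOLLOW(S) ⊇ {$}; new: +{$}
  S→c C: FOLLOW(C) ⊇ FOLLOW(S) ⊇ {$}; new: +{$}
  FOLLOW(S)={$}  FOLLOW(A)={$,a,b,c,d}  FOLLOW(B)={$,b}  FOLLOW(C)={$,b}
pass 2:
  A→C: FOLLOW(C) ⊇ FOLLOW(A) ⊇ {$,a,b,c,d}; new: +{a,c,d}
  C→B: FOLLOW(B) ⊇ FOLLOW(C) ⊇ {$,a,b,c,d}; new: +{a,c,d}
  FOLLOW(S)={$}  FOLLOW(A)={$,a,b,c,d}  FOLLOW(B)={$,a,b,c,d}  FOLLOW(C)={$,a,b,c,d}
pass 3: — fixpoint
  FOLLOW(S)={$}  FOLLOW(A)={$,a,b,c,d}  FOLLOW(B)={$,a,b,c,d}  FOLLOW(C)={$,a,b,c,d}

FOLLOW(A) = ["$", "a", "b", "c", "d"]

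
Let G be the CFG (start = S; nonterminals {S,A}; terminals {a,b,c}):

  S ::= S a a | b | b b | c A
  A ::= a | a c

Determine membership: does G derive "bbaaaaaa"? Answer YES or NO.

Convert to CNF:
  S -> S X3 | T1 A | T2 T2 | b
  A -> T0 T1 | a
  T0 -> a
  T1 -> c
  T2 -> b
  X3 -> T0 T0

CYK table (by increasing span):
  [0..0]={S,T2}  "b"  orig:{S}
  [1..1]={S,T2}  "b"  orig:{S}
  [2..2]={A,T0}  "a"  orig:{A}
  [3..3]={A,T0}  "a"  orig:{A}
  [4..4]={A,T0}  "a"  orig:{A}
  [5..5]={A,T0}  "a"  orig:{A}
  [6..6]={A,T0}  "a"  orig:{A}
  [7..7]={A,T0}  "a"  orig:{A}
  [0..1]={S}  "bb"
  [1..2]=∅  "ba"
  [2..3]={X3}  "aa"  orig:{}
  [3..4]={X3}  "aa"  orig:{}
  [4..5]={X3}  "aa"  orig:{}
  [5..6]={X3}  "aa"  orig:{}
  [6..7]={X3}  "aa"  orig:{}
  [0..2]=∅  "bba"
  [1..3]={S}  "baa"
  [2..4]=∅  "aaa"
  [3..5]=∅  "aaa"
  [4..6]=∅  "aaa"
  [5..7]=∅  "aaa"
  [0..3]={S}  "bbaa"
  [1..4]=∅  "baaa"
  [2..5]=∅  "aaaa"
  [3..6]=∅  "aaaa"
  [4..7]=∅  "aaaa"
  [0..4]=∅  "bbaaa"
  [1..5]={S}  "baaaa"
  [2..6]=∅  "aaaaa"
  [3..7]=∅  "aaaaa"
  [0..5]={S}  "bbaaaa"
  [1..6]=∅  "baaaaa"
  [2..7]=∅  "aaaaaa"
  [0..6]=∅  "bbaaaaa"
  [1..7]={S}  "baaaaaa"
  [0..7]={S}  "bbaaaaaa"

S ∈ T[0,7] ⇒ YES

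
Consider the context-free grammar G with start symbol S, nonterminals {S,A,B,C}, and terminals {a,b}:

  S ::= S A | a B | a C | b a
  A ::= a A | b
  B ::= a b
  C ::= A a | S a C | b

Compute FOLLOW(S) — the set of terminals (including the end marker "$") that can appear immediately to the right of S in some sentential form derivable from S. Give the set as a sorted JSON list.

Compute FIRST by fixpoint:
[1]
  A via A→a A: +{a}
  A via A→b: +{b}
  B via B→a b: +{a}
  C via C→A a: +{a,b}
  S via S→a B: +{a}
  S via S→b a: +{b}
  FIRST[S]={a,b}  FIRST[A]={a,b}  FIRST[B]={a}  FIRST[C]={a,b}
[2] done
  FIRST[S]={a,b}  FIRST[A]={a,b}  FIRST[B]={a}  FIRST[C]={a,b}

Compute FOLLOW by fixpoint:
seed FOLLOW(S) with $
round 1:
  C→A a: FOLLOW(A) ⊇ FIRST(a) = {a}; new: +{a}
  C→S a C: FOLLOW(S) ⊇ FIRST(a) = {a}; new: +{a}
  S→S A: FOLLOW(S) ⊇ FIRST(A) = {a,b}; new: +{b}
  S→S A: FOLLOW(A) ⊇ FOLLOW(S) ⊇ {$,a,b}; new: +{$,b}
  S→a B: FOLLOW(B) ⊇ FOLLOW(S) ⊇ {$,a,b}; new: +{$,a,b}
  S→a C: FOLLOW(C) ⊇ FOLLOW(S) ⊇ {$,a,b}; new: +{$,a,b}
  FOLLOW(S)={$,a,b}  FOLLOW(A)={$,a,b}  FOLLOW(B)={$,a,b}  FOLLOW(C)={$,a,b}
round 2: done
  FOLLOW(S)={$,a,b}  FOLLOW(A)={$,a,b}  FOLLOW(B)={$,a,b}  FOLLOW(C)={$,a,b}

FOLLOW(S) = ["$", "a", "b"]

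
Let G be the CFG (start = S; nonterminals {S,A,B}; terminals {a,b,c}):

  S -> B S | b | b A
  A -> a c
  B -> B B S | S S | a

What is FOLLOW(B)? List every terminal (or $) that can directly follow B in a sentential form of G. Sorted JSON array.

Compute FIRST by fixpoint:
pass 1:
  A via A→a c: +{a}
  B via B→a: +{a}
  S via S→B S: +{a}
  S via S→b: +{b}
  FIRST(S)={a,b}  FIRST(A)={a}  FIRST(B)={a}
pass 2:
  B via B→S S: +{b}
  FIRST(S)={a,b}  FIRST(A)={a}  FIRST(B)={a,b}
pass 3: (no change)
  FIRST(S)={a,b}  FIRST(A)={a}  FIRST(B)={a,b}

Compute FOLLOW by fixpoint:
seed FOLLOW(S) with $
pass 1:
  B→B B S: FOLLOW(B) ⊇ FIRST(B) = {a,b}; new: +{a,b}
  B→B B S: FOLLOW(S) ⊇ FOLLOW(B) ⊇ {a,b}; new: +{a,b}
  S→b A: FOLLOW(A) ⊇ FOLLOW(S) ⊇ {$,a,b}; new: +{$,a,b}
  FOLLOW[S]={$,a,b}  FOLLOW[A]={$,a,b}  FOLLOW[B]={a,b}
pass 2: (no change)
  FOLLOW[S]={$,a,b}  FOLLOW[A]={$,a,b}  FOLLOW[B]={a,b}

FOLLOW(B) = ["a", "b"]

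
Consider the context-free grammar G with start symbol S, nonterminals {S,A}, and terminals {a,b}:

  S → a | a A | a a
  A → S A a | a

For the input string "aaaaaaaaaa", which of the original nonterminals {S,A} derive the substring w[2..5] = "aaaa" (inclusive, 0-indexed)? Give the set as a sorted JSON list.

Convert to CNF:
  S -> T0 A | T0 T0 | a
  A -> S X1 | a
  T0 -> a
  X1 -> A T0

CYK fill, restricted to cells inside w[2..5]:
  cell(2,2) a: {A,S,T0}  orig:{A,S}
  cell(3,3) a: {A,S,T0}  orig:{A,S}
  cell(4,4) a: {A,S,T0}  orig:{A,S}
  cell(5,5) a: {A,S,T0}  orig:{A,S}
  cell(2,3) aa: {S,X1}  orig:{S}
  cell(3,4) aa: {S,X1}  orig:{S}
  cell(4,5) aa: {S,X1}  orig:{S}
  cell(2,4) aaa: {A}
  cell(3,5) aaa: {A}
  cell(2,5) aaaa: {A,S,X1}  orig:{A,S}

Original NTs in T[2,5] deriving "aaaa": ["A", "S"]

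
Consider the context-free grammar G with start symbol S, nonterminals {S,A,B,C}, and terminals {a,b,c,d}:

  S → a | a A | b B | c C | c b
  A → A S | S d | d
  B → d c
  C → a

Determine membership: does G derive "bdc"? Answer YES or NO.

CNF form of G:
  S -> T1 C | T1 T3 | T2 A | T3 B | a
  A -> A S | S T0 | d
  B -> T0 T1
  C -> a
  T0 -> d
  T1 -> c
  T2 -> a
  T3 -> b

CYK fill:
  cell(0,0) b: {T3}  orig:{}
  cell(1,1) d: {A,T0}  orig:{A}
  cell(2,2) c: {T1}  orig:{}
  cell(0,1) bd: ∅
  cell(1,2) dc: {B}
  cell(0,2) bdc: {S}

S ∈ T[0,2] ⇒ YES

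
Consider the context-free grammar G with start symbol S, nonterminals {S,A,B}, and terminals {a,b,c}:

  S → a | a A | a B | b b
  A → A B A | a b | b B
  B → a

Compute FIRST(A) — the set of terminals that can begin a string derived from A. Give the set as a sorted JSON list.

Compute FIRST by fixpoint:
pass 1:
  A via A→a b: +{a}
  A via A→b B: +{b}
  B via B→a: +{a}
  S via S→a: +{a}
  S via S→b b: +{b}
  FIRST[S]={a,b}  FIRST[A]={a,b}  FIRST[B]={a}
pass 2: done
  FIRST[S]={a,b}  FIRST[A]={a,b}  FIRST[B]={a}

FIRST(A) = ["a", "b"]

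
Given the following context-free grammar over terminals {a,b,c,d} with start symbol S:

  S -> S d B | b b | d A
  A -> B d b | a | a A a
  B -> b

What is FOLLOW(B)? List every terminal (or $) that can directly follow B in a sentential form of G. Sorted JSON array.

FIRST iteration:
pass 1:
  A via A→a: +{a}
  B via B→b: +{b}
  S via S→b b: +{b}
  S via S→d A: +{d}
  S: {b,d}  A: {a}  B: {b}
pass 2:
  A via A→B d b: +{b}
  S: {b,d}  A: {a,b}  B: {b}
pass 3: (no change)
  S: {b,d}  A: {a,b}  B: {b}

Compute FOLLOW by fixpoint:
initialize: $ ∈ FOLLOW(S)
[1]
  A→B d b: FOLLOW(B) ⊇ FIRST(d) = {d}; new: +{d}
  A→a A a: FOLLOW(A) ⊇ FIRST(a) = {a}; new: +{a}
  S→S d B: FOLLOW(S) ⊇ FIRST(d) = {d}; new: +{d}
  S→S d B: FOLLOW(B) ⊇ FOLLOW(S) ⊇ {$,d}; new: +{$}
  S→d A: FOLLOW(A) ⊇ FOLLOW(S) ⊇ {$,d}; new: +{$,d}
  S: {$,d}  A: {$,a,d}  B: {$,d}
[2] — fixpoint
  S: {$,d}  A: {$,a,d}  B: {$,d}

FOLLOW(B) = ["$", "d"]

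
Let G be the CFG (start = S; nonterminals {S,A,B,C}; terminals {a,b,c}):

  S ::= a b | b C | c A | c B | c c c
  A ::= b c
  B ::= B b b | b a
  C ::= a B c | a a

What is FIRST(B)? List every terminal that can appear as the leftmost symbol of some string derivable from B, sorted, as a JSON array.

FIRST sets, iterate to fixpoint:
iter 1:
  A via A→b c: +{b}
  B via B→b a: +{b}
  C via C→a B c: +{a}
  S via S→a b: +{a}
  S via S→b C: +{b}
  S via S→c A: +{c}
  S: {a,b,c}  A: {b}  B: {b}  C: {a}
iter 2: (stable)
  S: {a,b,c}  A: {b}  B: {b}  C: {a}

FIRST(B) = ["b"]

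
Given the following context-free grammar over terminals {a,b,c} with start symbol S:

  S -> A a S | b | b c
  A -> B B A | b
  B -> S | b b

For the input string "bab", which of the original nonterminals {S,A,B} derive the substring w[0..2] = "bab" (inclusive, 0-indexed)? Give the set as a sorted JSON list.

Convert to CNF:
  S -> A X5 | T1 T2 | b
  A -> B X3 | b
  B -> A X4 | T1 T1 | T1 T2 | b
  T0 -> a
  T1 -> b
  T2 -> c
  X3 -> B A
  X4 -> T0 S
  X5 -> T0 S

CYK table (by increasing span) — only the sub-triangle for w[0..2]:
  cell(0,0) b: {A,B,S,T1}  orig:{A,B,S}
  cell(1,1) a: {T0}  orig:{}
  cell(2,2) b: {A,B,S,T1}  orig:{A,B,S}
  cell(0,1) ba: ∅
  cell(1,2) ab: {X4,X5}  orig:{}
  cell(0,2) bab: {B,S}

Original NTs in T[0,2] deriving "bab": ["B", "S"]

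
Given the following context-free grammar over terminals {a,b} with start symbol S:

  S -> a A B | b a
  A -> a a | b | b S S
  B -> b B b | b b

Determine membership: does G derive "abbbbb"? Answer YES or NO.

Convert to CNF:
  S -> T0 X4 | T1 T0
  A -> T0 T0 | T1 X2 | b
  B -> T1 T1 | T1 X3
  T0 -> a
  T1 -> b
  X2 -> S S
  X3 -> B T1
  X4 -> A B

CYK fill:
  cell(0,0) a: {T0}  orig:{}
  cell(1,1) b: {A,T1}  orig:{A}
  cell(2,2) b: {A,T1}  orig:{A}
  cell(3,3) b: {A,T1}  orig:{A}
  cell(4,4) b: {A,T1}  orig:{A}
  cell(5,5) b: {A,T1}  orig:{A}
  cell(0,1) ab: ∅
  cell(1,2) bb: {B}
  cell(2,3) bb: {B}
  cell(3,4) bb: {B}
  cell(4,5) bb: {B}
  cell(0,2) abb: ∅
  cell(1,3) bbb: {X3,X4}  orig:{}
  cell(2,4) bbb: {X3,X4}  orig:{}
  cell(3,5) bbb: {X3,X4}  orig:{}
  cell(0,3) abbb: {S}
  cell(1,4) bbbb: {B}
  cell(2,5) bbbb: {B}
  cell(0,4) abbbb: ∅
  cell(1,5) bbbbb: {X3,X4}  orig:{}
  cell(0,5) abbbbb: {S}

S ∈ T[0,5] ⇒ YES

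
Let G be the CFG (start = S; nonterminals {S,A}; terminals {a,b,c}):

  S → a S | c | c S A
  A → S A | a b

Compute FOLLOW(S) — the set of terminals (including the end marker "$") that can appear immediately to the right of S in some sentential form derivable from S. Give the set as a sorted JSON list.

Compute FIRST by fixpoint:
round 1:
  A via A→a b: +{a}
  S via S→a S: +{a}
  S via S→c: +{c}
  FIRST(S)={a,c}  FIRST(A)={a}
round 2:
  A via A→S A: +{c}
  FIRST(S)={a,c}  FIRST(A)={a,c}
round 3: (stable)
  FIRST(S)={a,c}  FIRST(A)={a,c}

Compute FOLLOW by fixpoint:
seed FOLLOW(S) with $
round 1:
  A→S A: FOLLOW(S) ⊇ FIRST(A) = {a,c}; new: +{a,c}
  S→c S A: FOLLOW(A) ⊇ FOLLOW(S) ⊇ {$,a,c}; new: +{$,a,c}
  FOLLOW(S)={$,a,c}  FOLLOW(A)={$,a,c}
round 2: (stable)
  FOLLOW(S)={$,a,c}  FOLLOW(A)={$,a,c}

FOLLOW(S) = ["$", "a", "c"]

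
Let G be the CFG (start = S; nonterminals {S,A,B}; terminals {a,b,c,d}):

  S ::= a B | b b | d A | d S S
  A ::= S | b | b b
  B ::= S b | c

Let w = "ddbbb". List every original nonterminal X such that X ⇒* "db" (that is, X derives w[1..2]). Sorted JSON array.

CNF form of G:
  S -> T0 B | T1 T1 | T2 A | T2 X4
  A -> T0 B | T1 T1 | T2 A | T2 X3 | b
  B -> S T1 | c
  T0 -> a
  T1 -> b
  T2 -> d
  X3 -> S S
  X4 -> S S

CYK fill, restricted to cells inside w[1..2]:
  T[1,1] 'd' = {T2}  orig:{}
  T[2,2] 'b' = {A,T1}  orig:{A}
  T[1,2] 'db' = {A,S}

Original NTs in T[1,2] deriving "db": ["A", "S"]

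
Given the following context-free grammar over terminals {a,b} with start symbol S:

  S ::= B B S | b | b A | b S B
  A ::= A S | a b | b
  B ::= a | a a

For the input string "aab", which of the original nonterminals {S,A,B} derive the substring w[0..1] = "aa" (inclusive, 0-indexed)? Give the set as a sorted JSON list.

Convert to CNF:
  S -> B X2 | T1 A | T1 X3 | b
  A -> A S | T0 T1 | b
  B -> T0 T0 | a
  T0 -> a
  T1 -> b
  X2 -> B S
  X3 -> S B

CYK table (by increasing span), restricted to cells inside w[0..1]:
  T[0,0] 'a' = {B,T0}  orig:{B}
  T[1,1] 'a' = {B,T0}  orig:{B}
  T[0,1] 'aa' = {B}

Original NTs in T[0,1] deriving "aa": ["B"]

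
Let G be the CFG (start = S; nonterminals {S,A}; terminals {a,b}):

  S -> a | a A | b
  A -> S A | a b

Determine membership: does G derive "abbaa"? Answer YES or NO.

CNF form of G:
  S -> T0 A | a | b
  A -> S A | T0 T1
  T0 -> a
  T1 -> b

CYK table (by increasing span):
  [0..0]={S,T0}  "a"  orig:{S}
  [1..1]={S,T1}  "b"  orig:{S}
  [2..2]={S,T1}  "b"  orig:{S}
  [3..3]={S,T0}  "a"  orig:{S}
  [4..4]={S,T0}  "a"  orig:{S}
  [0..1]={A}  "ab"
  [1..2]=∅  "bb"
  [2..3]=∅  "ba"
  [3..4]=∅  "aa"
  [0..2]=∅  "abb"
  [1..3]=∅  "bba"
  [2..4]=∅  "baa"
  [0..3]=∅  "abba"
  [1..4]=∅  "bbaa"
  [0..4]=∅  "abbaa"

S ∉ T[0,4] ⇒ NO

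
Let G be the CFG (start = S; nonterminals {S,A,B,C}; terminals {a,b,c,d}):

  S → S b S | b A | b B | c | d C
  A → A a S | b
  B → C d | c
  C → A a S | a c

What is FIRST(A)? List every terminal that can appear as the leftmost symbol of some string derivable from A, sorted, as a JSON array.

FIRST sets, iterate to fixpoint:
pass 1:
  A via A→b: +{b}
  B via B→c: +{c}
  C via C→A a S: +{b}
  C via C→a c: +{a}
  S via S→b A: +{b}
  S via S→c: +{c}
  S via S→d C: +{d}
  FIRST[S]={b,c,d}  FIRST[A]={b}  FIRST[B]={c}  FIRST[C]={a,b}
pass 2:
  B via B→C d: +{a,b}
  FIRST[S]={b,c,d}  FIRST[A]={b}  FIRST[B]={a,b,c}  FIRST[C]={a,b}
pass 3: (no change)
  FIRST[S]={b,c,d}  FIRST[A]={b}  FIRST[B]={a,b,c}  FIRST[C]={a,b}

FIRST(A) = ["b"]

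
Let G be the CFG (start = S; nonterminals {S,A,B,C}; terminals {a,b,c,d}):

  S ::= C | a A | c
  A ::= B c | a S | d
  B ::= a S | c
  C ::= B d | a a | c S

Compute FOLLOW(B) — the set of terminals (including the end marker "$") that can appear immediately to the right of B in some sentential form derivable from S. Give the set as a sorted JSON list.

Compute FIRST by fixpoint:
[1]
  A via A→a S: +{a}
  A via A→d: +{d}
  B via B→a S: +{a}
  B via B→c: +{c}
  C via C→B d: +{a,c}
  S via S→C: +{a,c}
  S: {a,c}  A: {a,d}  B: {a,c}  C: {a,c}
[2]
  A via A→B c: +{c}
  S: {a,c}  A: {a,c,d}  B: {a,c}  C: {a,c}
[3] (no change)
  S: {a,c}  A: {a,c,d}  B: {a,c}  C: {a,c}

Compute FOLLOW by fixpoint:
seed FOLLOW(S) with $
[1]
  A→B c: FOLLOW(B) ⊇ FIRST(c) = {c}; new: +{c}
  B→a S: FOLLOW(S) ⊇ FOLLOW(B) ⊇ {c}; new: +{c}
  C→B d: FOLLOW(B) ⊇ FIRST(d) = {d}; new: +{d}
  S→C: FOLLOW(C) ⊇ FOLLOW(S) ⊇ {$,c}; new: +{$,c}
  S→a A: FOLLOW(A) ⊇ FOLLOW(S) ⊇ {$,c}; new: +{$,c}
  FOLLOW[S]={$,c}  FOLLOW[A]={$,c}  FOLLOW[B]={c,d}  FOLLOW[C]={$,c}
[2]
  B→a S: FOLLOW(S) ⊇ FOLLOW(B) ⊇ {c,d}; new: +{d}
  S→C: FOLLOW(C) ⊇ FOLLOW(S) ⊇ {$,c,d}; new: +{d}
  S→a A: FOLLOW(A) ⊇ FOLLOW(S) ⊇ {$,c,d}; new: +{d}
  FOLLOW[S]={$,c,d}  FOLLOW[A]={$,c,d}  FOLLOW[B]={c,d}  FOLLOW[C]={$,c,d}
[3] done
  FOLLOW[S]={$,c,d}  FOLLOW[A]={$,c,d}  FOLLOW[B]={c,d}  FOLLOW[C]={$,c,d}

FOLLOW(B) = ["c", "d"]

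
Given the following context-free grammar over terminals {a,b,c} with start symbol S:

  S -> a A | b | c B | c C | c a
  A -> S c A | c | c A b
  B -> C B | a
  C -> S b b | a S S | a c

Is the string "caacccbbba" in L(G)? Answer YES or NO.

Convert to CNF:
  S -> T0 B | T0 C | T0 T2 | T2 A | b
  A -> S X3 | T0 X4 | c
  B -> C B | a
  C -> S X5 | T2 T0 | T2 X6
  T0 -> c
  T1 -> b
  T2 -> a
  X3 -> T0 A
  X4 -> A T1
  X5 -> T1 T1
  X6 -> S S

Fill CYK table bottom-up:
  cell(0,0) c: {A,T0}  orig:{A}
  cell(1,1) a: {B,T2}  orig:{B}
  cell(2,2) a: {B,T2}  orig:{B}
  cell(3,3) c: {A,T0}  orig:{A}
  cell(4,4) c: {A,T0}  orig:{A}
  cell(5,5) c: {A,T0}  orig:{A}
  cell(6,6) b: {S,T1}  orig:{S}
  cell(7,7) b: {S,T1}  orig:{S}
  cell(8,8) b: {S,T1}  orig:{S}
  cell(9,9) a: {B,T2}  orig:{B}
  cell(0,1) ca: {S}
  cell(1,2) aa: ∅
  cell(2,3) ac: {C,S}
  cell(3,4) cc: {X3}  orig:{}
  cell(4,5) cc: {X3}  orig:{}
  cell(5,6) cb: {X4}  orig:{}
  cell(6,7) bb: {X5,X6}  orig:{}
  cell(7,8) bb: {X5,X6}  orig:{}
  cell(8,9) ba: ∅
  cell(0,2) caa: ∅
  cell(1,3) aac: ∅
  cell(2,4) acc: ∅
  cell(3,5) ccc: ∅
  cell(4,6) ccb: {A}
  cell(5,7) cbb: ∅
  cell(6,8) bbb: {C}
  cell(7,9) bba: ∅
  cell(0,3) caac: {X6}  orig:{}
  cell(1,4) aacc: ∅
  cell(2,5) accc: {A}
  cell(3,6) cccb: {X3}  orig:{}
  cell(4,7) ccbb: {X4}  orig:{}
  cell(5,8) cbbb: {S}
  cell(6,9) bbba: {B}
  cell(0,4) caacc: ∅
  cell(1,5) aaccc: {S}
  cell(2,6) acccb: {X4}  orig:{}
  cell(3,7) cccbb: {A}
  cell(4,8) ccbbb: ∅
  cell(5,9) cbbba: {S}
  cell(0,5) caaccc: ∅
  cell(1,6) aacccb: {X6}  orig:{}
  cell(2,7) acccbb: {S}
  cell(3,8) cccbbb: {X4}  orig:{}
  cell(4,9) ccbbba: ∅
  cell(0,6) caacccb: ∅
  cell(1,7) aacccbb: {C}
  cell(2,8) acccbbb: {X6}  orig:{}
  cell(3,9) cccbbba: ∅
  cell(0,7) caacccbb: {S,X6}  orig:{S}
  cell(1,8) aacccbbb: {C}
  cell(2,9) acccbbba: ∅
  cell(0,8) caacccbbb: {S,X6}  orig:{S}
  cell(1,9) aacccbbba: {B}
  cell(0,9) caacccbbba: {S}

S ∈ T[0,9] ⇒ YES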